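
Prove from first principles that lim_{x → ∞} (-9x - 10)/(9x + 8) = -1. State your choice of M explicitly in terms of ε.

Fix ε > 0. We seek M > 0 such that x > M implies |(-9x - 10)/(9x + 8) + 1| < ε.
(-9x - 10)/(9x + 8) + 1 = (9(-9x - 10) − (-9)(9x + 8)) / (9(9x + 8)) = -18/(9(9x + 8)).
For x > 0 we have 9x + 8 > 9x, so |(-9x - 10)/(9x + 8) + 1| = 18/(9(9x + 8)) < 18/(9·9x) = (2/9)/x.
Thus |(-9x - 10)/(9x + 8) + 1| < ε whenever x > (2/9)/ε.
Take M = (2/9)/ε. If x > M then |(-9x - 10)/(9x + 8) + 1| < (2/9)/x < ε.

M = (2/9)/ε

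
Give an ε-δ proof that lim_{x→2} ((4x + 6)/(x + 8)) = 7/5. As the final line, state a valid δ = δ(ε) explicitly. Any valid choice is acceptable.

Let ε > 0 be given. We want δ > 0 with 0 < |x − 2| < δ ⇒ |(4x + 6)/(x + 8) − (7/5)| < ε.
Combining over a common denominator, (4x + 6)/(x + 8) − (7/5) = [(4x + 6)·10 − 14·(x + 8)] / [10·(x + 8)] = 26(x − 2) / (10(x + 8)).
So |(4x + 6)/(x + 8) − (7/5)| = 26|x − 2| / (10·|x + 8|).
Require δ ≤ 5, so |x + 8| ≥ |10| − |x − 2| > 10 − 5 = 5.
Hence |(4x + 6)/(x + 8) − (7/5)| < 26|x − 2|/(10·5) = (13/25)|x − 2|, which is < ε once |x − 2| < (25/13)ε.
Take δ = min(5, (25/13)ε). Then 0 < |x − 2| < δ forces both bounds, so |(4x + 6)/(x + 8) − (7/5)| < ε.

δ = min(5, (25/13)ε)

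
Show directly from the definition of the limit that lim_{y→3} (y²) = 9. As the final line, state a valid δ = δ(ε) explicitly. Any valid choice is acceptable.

Let ε > 0 be given. We seek δ > 0 with 0 < |y − 3| < δ ⇒ |y² − 9| < ε.
Factor: y² − 9 = (y − 3)(y + 3), so |y² − 9| = |y − 3|·|y + 3|.
Impose δ ≤ 1 so that |y| < 4; then |y + 3| ≤ 7.
Hence |y² − 9| ≤ 7|y − 3|, which is < ε once |y − 3| < ε/7.
Take δ = min(1, ε/7). If 0 < |y − 3| < δ then both bounds hold and |y² − 9| ≤ 7|y − 3| < 7·(ε/7) = ε.

δ = min(1, ε/7)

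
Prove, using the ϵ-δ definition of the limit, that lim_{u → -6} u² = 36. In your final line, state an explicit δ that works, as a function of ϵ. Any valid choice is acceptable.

δ = min(2, ϵ/14)

Let ϵ > 0. We seek δ > 0 with 0 < |u + 6| < δ ⇒ |u² − 36| < ϵ.
Factor: u² − 36 = (u + 6)(u - 6), so |u² − 36| = |u + 6|·|u - 6|.
Impose δ ≤ 2 so that |u| < 8; then |u - 6| ≤ 14.
Hence |u² − 36| ≤ 14|u + 6|, which is < ϵ once |u + 6| < ϵ/14.
Take δ = min(2, ϵ/14). If 0 < |u + 6| < δ then both bounds hold and |u² − 36| ≤ 14|u + 6| < 14·(ϵ/14) = ϵ.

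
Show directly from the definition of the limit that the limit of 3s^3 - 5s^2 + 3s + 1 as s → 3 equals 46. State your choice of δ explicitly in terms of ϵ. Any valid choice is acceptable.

δ = min(1, ϵ/79)

Suppose ϵ > 0. We want δ > 0 such that 0 < |s − 3| < δ implies |(3s^3 - 5s^2 + 3s + 1) − 46| < ϵ.
(3s^3 - 5s^2 + 3s + 1) − 46 = 3s^3 - 5s^2 + 3s - 45 = (s − 3)(3s^2 + 4s + 15).
So |(3s^3 - 5s^2 + 3s + 1) − 46| = |s − 3|·|3s^2 + 4s + 15|.
Assume first that |s − 3| < 1, so |s| < 4. Then |3s^2 + 4s + 15| ≤ 3·4^2 + 4·4 + 15 = 79.
Hence |(3s^3 - 5s^2 + 3s + 1) − 46| ≤ 79|s − 3| < ϵ provided |s − 3| < ϵ/79.
Take δ = min(1, ϵ/79). Then 0 < |s − 3| < δ gives both |s − 3| < 1 and |s − 3| < ϵ/79, so |(3s^3 - 5s^2 + 3s + 1) − 46| < ϵ.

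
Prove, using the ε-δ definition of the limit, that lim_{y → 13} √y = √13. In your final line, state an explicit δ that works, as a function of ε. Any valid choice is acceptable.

δ = min(13, √13·ε)

Let ε > 0 be given. We want δ > 0 such that 0 < |y − 13| < δ implies |√y − √13| < ε.
Multiplying by the conjugate, |√y − √13| = |y − 13|/(√y + √13).
Restrict δ ≤ 13 so that |y − 13| < 13 forces y > 0, and then √y + √13 > √13.
Hence |√y − √13| < |y − 13|/√13, which is < ε once |y − 13| < √13·ε.
Take δ = min(13, √13·ε). If 0 < |y − 13| < δ then y > 0 and |√y − √13| < |y − 13|/√13 < ε.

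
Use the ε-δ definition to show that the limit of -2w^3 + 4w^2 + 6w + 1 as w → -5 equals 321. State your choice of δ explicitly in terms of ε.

Suppose ε > 0. We want δ > 0 such that 0 < |w + 5| < δ implies |(-2w^3 + 4w^2 + 6w + 1) − 321| < ε.
(-2w^3 + 4w^2 + 6w + 1) − 321 = -2w^3 + 4w^2 + 6w - 320 = (w + 5)(-2w^2 + 14w - 64).
So |(-2w^3 + 4w^2 + 6w + 1) − 321| = |w + 5|·|-2w^2 + 14w - 64|.
Require δ ≤ 1. Then |w + 5| < 1 gives |w| < 6, and by the triangle inequality |-2w^2 + 14w - 64| ≤ 2·6^2 + 14·6 + 64 = 220.
Hence |(-2w^3 + 4w^2 + 6w + 1) − 321| ≤ 220|w + 5| < ε provided |w + 5| < ε/220.
Choosing δ = min(1, ε/220) ensures both conditions, hence |(-2w^3 + 4w^2 + 6w + 1) − 321| < ε.

δ = min(1, ε/220)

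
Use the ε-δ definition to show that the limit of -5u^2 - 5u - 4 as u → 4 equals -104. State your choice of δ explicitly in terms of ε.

Let ε > 0. We want δ > 0 such that 0 < |u − 4| < δ implies |(-5u^2 - 5u - 4) + 104| < ε.
(-5u^2 - 5u - 4) + 104 = -5u^2 - 5u + 100 = (u − 4)(-5u - 25).
So |(-5u^2 - 5u - 4) + 104| = |u − 4|·|-5u - 25|.
Require δ ≤ 1. Then |u − 4| < 1 gives |u| < 5, and by the triangle inequality |-5u - 25| ≤ 5·5 + 25 = 50.
Hence |(-5u^2 - 5u - 4) + 104| ≤ 50|u − 4| < ε provided |u − 4| < ε/50.
Choosing δ = min(1, ε/50) ensures both conditions, hence |(-5u^2 - 5u - 4) + 104| < ε.

δ = min(1, ε/50)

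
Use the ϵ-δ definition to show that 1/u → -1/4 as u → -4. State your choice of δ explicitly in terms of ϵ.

Let ϵ > 0. We seek δ > 0 such that 0 < |u + 4| < δ implies |1/u + 1/4| < ϵ.
|1/u + 1/4| = |-4 − u|/(4·|u|) = |u + 4|/(4|u|).
Restrict δ ≤ 2. Then |u + 4| < 2 gives |u| > 2, so 4|u| > 8.
Then |1/u + 1/4| < |u + 4|/8, which is < ϵ when |u + 4| < 8ϵ.
Take δ = min(2, 8ϵ). Then 0 < |u + 4| < δ gives both |u + 4| < 2 and |u + 4| < 8ϵ, so |1/u + 1/4| < ϵ.

δ = min(2, 8ϵ)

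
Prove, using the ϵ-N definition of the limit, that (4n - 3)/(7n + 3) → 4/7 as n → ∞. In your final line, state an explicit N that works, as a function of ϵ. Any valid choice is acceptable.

Fix ϵ > 0. For n ≥ 1, |(4n - 3)/(7n + 3) − (4/7)| = |-33|/(7(7n + 3)) = 33/(7(7n + 3)).
Since 7n + 3 ≥ 7n for n ≥ 1, this is ≤ 33/(7·7n) = (33/49)/n.
So |(4n - 3)/(7n + 3) − (4/7)| < ϵ whenever n > (33/49)/ϵ.
Take N = (33/49)/ϵ. If n > N then |(4n - 3)/(7n + 3) − (4/7)| ≤ (33/49)/n < ϵ.

N = (33/49)/ϵ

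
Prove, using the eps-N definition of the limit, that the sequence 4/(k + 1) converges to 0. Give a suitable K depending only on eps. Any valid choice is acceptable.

Let eps > 0. For k ≥ 1, |4/(k + 1) − 0| = 4/(k + 1) ≤ 4/k.
We need 4/k < eps, i.e. k > 4/eps.
Take K = 4/eps. If k > K then |4/(k + 1)| ≤ 4/k < eps.

K = 4/eps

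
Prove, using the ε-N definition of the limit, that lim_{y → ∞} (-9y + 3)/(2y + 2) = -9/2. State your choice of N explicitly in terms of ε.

N = 6/ε

Let ε > 0. We seek N > 0 such that y > N implies |(-9y + 3)/(2y + 2) + 9/2| < ε.
(-9y + 3)/(2y + 2) + 9/2 = (2(-9y + 3) − (-9)(2y + 2)) / (2(2y + 2)) = 24/(2(2y + 2)).
For y > 0 we have 2y + 2 > 2y, so |(-9y + 3)/(2y + 2) + 9/2| = 24/(2(2y + 2)) < 24/(2·2y) = 6/y.
Thus |(-9y + 3)/(2y + 2) + 9/2| < ε whenever y > 6/ε.
Take N = 6/ε. If y > N then |(-9y + 3)/(2y + 2) + 9/2| < 6/y < ε.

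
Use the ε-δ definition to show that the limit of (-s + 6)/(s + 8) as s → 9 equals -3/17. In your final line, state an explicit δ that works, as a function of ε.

δ = min(17/2, (289/28)ε)

Let ε > 0 be given. We want δ > 0 with 0 < |s − 9| < δ ⇒ |(-s + 6)/(s + 8) + 3/17| < ε.
Combining over a common denominator, (-s + 6)/(s + 8) + 3/17 = [(-s + 6)·17 − (-3)·(s + 8)] / [17·(s + 8)] = -14(s − 9) / (17(s + 8)).
So |(-s + 6)/(s + 8) + 3/17| = 14|s − 9| / (17·|s + 8|).
Restrict δ ≤ 17/2. Then |s − 9| < 17/2 gives |s + 8| = |(s − 9) + 17| ≥ 17 − 17/2 = 17/2.
Hence |(-s + 6)/(s + 8) + 3/17| < 14|s − 9|/(17·(17/2)) = (28/289)|s − 9|, which is < ε once |s − 9| < (289/28)ε.
Take δ = min(17/2, (289/28)ε). Then 0 < |s − 9| < δ forces both bounds, so |(-s + 6)/(s + 8) + 3/17| < ε.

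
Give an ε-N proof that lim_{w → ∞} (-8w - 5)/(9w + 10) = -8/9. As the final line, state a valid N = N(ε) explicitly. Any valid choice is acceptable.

Let ε > 0 be given. We seek N > 0 such that w > N implies |(-8w - 5)/(9w + 10) + 8/9| < ε.
(-8w - 5)/(9w + 10) + 8/9 = (9(-8w - 5) − (-8)(9w + 10)) / (9(9w + 10)) = 35/(9(9w + 10)).
For w > 0 we have 9w + 10 > 9w, so |(-8w - 5)/(9w + 10) + 8/9| = 35/(9(9w + 10)) < 35/(9·9w) = (35/81)/w.
Thus |(-8w - 5)/(9w + 10) + 8/9| < ε whenever w > (35/81)/ε.
Take N = (35/81)/ε. If w > N then |(-8w - 5)/(9w + 10) + 8/9| < (35/81)/w < ε.

N = (35/81)/ε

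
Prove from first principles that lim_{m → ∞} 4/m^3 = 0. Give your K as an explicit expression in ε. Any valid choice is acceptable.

Let ε > 0. For m ≥ 1, |4/m^3 − 0| = 4/m^3.
4/m^3 < ε ⇔ m^3 > 4/ε ⇔ m > (4/ε)^{1/3}.
Take K = (4/ε)^{1/3}. Then m > K implies 4/m^3 < ε.

K = (4/ε)^{1/3}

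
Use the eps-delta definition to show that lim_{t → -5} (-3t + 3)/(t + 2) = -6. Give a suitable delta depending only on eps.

delta = min(3/2, (1/2)eps)

Let eps > 0 be given. We want delta > 0 with 0 < |t + 5| < delta ⇒ |(-3t + 3)/(t + 2) + 6| < eps.
Combining over a common denominator, (-3t + 3)/(t + 2) + 6 = [(-3t + 3)·(-3) − 18·(t + 2)] / [(-3)·(t + 2)] = -9(t + 5) / ((-3)(t + 2)).
So |(-3t + 3)/(t + 2) + 6| = 9|t + 5| / (3·|t + 2|).
Require delta ≤ 3/2, so |t + 2| ≥ |-3| − |t + 5| > 3 − 3/2 = 3/2.
Hence |(-3t + 3)/(t + 2) + 6| < 9|t + 5|/(3·(3/2)) = 2|t + 5|, which is < eps once |t + 5| < (1/2)eps.
Take delta = min(3/2, (1/2)eps). Then 0 < |t + 5| < delta forces both bounds, so |(-3t + 3)/(t + 2) + 6| < eps.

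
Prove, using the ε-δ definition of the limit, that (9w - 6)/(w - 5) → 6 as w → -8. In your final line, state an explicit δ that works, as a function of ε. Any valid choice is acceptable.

δ = min(13/2, (13/6)ε)

Suppose ε > 0. We want δ > 0 with 0 < |w + 8| < δ ⇒ |(9w - 6)/(w - 5) − 6| < ε.
Combining over a common denominator, (9w - 6)/(w - 5) − 6 = [(9w - 6)·(-13) − (-78)·(w - 5)] / [(-13)·(w - 5)] = -39(w + 8) / ((-13)(w - 5)).
So |(9w - 6)/(w - 5) − 6| = 39|w + 8| / (13·|w − 5|).
Require δ ≤ 13/2, so |w − 5| ≥ |-13| − |w + 8| > 13 − 13/2 = 13/2.
Hence |(9w - 6)/(w - 5) − 6| < 39|w + 8|/(13·(13/2)) = (6/13)|w + 8|, which is < ε once |w + 8| < (13/6)ε.
Take δ = min(13/2, (13/6)ε). Then 0 < |w + 8| < δ forces both bounds, so |(9w - 6)/(w - 5) − 6| < ε.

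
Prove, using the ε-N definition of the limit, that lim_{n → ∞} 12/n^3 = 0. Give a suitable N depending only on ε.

Suppose ε > 0. For n ≥ 1, |12/n^3 − 0| = 12/n^3.
12/n^3 < ε ⇔ n^3 > 12/ε ⇔ n > (12/ε)^{1/3}.
Take N = (12/ε)^{1/3}. Then n > N implies 12/n^3 < ε.

N = (12/ε)^{1/3}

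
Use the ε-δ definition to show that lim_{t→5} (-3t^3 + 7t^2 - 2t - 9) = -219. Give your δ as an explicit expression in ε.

δ = min(2, ε/245)

Let ε > 0. We want δ > 0 such that 0 < |t − 5| < δ implies |(-3t^3 + 7t^2 - 2t - 9) + 219| < ε.
(-3t^3 + 7t^2 - 2t - 9) + 219 = -3t^3 + 7t^2 - 2t + 210 = (t − 5)(-3t^2 - 8t - 42).
So |(-3t^3 + 7t^2 - 2t - 9) + 219| = |t − 5|·|-3t^2 - 8t - 42|.
Require δ ≤ 2. Then |t − 5| < 2 gives |t| < 7, and by the triangle inequality |-3t^2 - 8t - 42| ≤ 3·7^2 + 8·7 + 42 = 245.
Hence |(-3t^3 + 7t^2 - 2t - 9) + 219| ≤ 245|t − 5| < ε provided |t − 5| < ε/245.
Take δ = min(2, ε/245). Then 0 < |t − 5| < δ gives both |t − 5| < 2 and |t − 5| < ε/245, so |(-3t^3 + 7t^2 - 2t - 9) + 219| < ε.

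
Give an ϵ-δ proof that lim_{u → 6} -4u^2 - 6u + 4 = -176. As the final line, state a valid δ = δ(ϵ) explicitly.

Let ϵ > 0. We want δ > 0 such that 0 < |u − 6| < δ implies |(-4u^2 - 6u + 4) + 176| < ϵ.
(-4u^2 - 6u + 4) + 176 = -4u^2 - 6u + 180 = (u − 6)(-4u - 30).
So |(-4u^2 - 6u + 4) + 176| = |u − 6|·|-4u - 30|.
Assume first that |u − 6| < 1, so |u| < 7. Then |-4u - 30| ≤ 4·7 + 30 = 58.
Hence |(-4u^2 - 6u + 4) + 176| ≤ 58|u − 6| < ϵ provided |u − 6| < ϵ/58.
Choosing δ = min(1, ϵ/58) ensures both conditions, hence |(-4u^2 - 6u + 4) + 176| < ϵ.

δ = min(1, ϵ/58)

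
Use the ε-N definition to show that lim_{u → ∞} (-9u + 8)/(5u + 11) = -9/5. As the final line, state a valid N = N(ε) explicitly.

Let ε > 0 be given. We seek N > 0 such that u > N implies |(-9u + 8)/(5u + 11) + 9/5| < ε.
(-9u + 8)/(5u + 11) + 9/5 = (5(-9u + 8) − (-9)(5u + 11)) / (5(5u + 11)) = 139/(5(5u + 11)).
For u > 0 we have 5u + 11 > 5u, so |(-9u + 8)/(5u + 11) + 9/5| = 139/(5(5u + 11)) < 139/(5·5u) = (139/25)/u.
Thus |(-9u + 8)/(5u + 11) + 9/5| < ε whenever u > (139/25)/ε.
Take N = (139/25)/ε. If u > N then |(-9u + 8)/(5u + 11) + 9/5| < (139/25)/u < ε.

N = (139/25)/ε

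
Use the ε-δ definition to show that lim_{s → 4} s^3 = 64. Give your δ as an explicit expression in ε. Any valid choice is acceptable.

δ = min(2, ε/76)

Fix ε > 0. We seek δ > 0 with 0 < |s − 4| < δ ⇒ |s^3 − 64| < ε.
Factor: s^3 − 64 = (s − 4)(s^2 + 4s + 16), so |s^3 − 64| = |s − 4|·|s^2 + 4s + 16|.
Restrict δ ≤ 2. Then |s − 4| < 2 gives |s| < 6, so by the triangle inequality |s^2 + 4s + 16| ≤ 6^2 + 4·6 + 16 = 76.
Hence |s^3 − 64| ≤ 76|s − 4|, which is < ε once |s − 4| < ε/76.
Take δ = min(2, ε/76). If 0 < |s − 4| < δ then both bounds hold and |s^3 − 64| ≤ 76|s − 4| < 76·(ε/76) = ε.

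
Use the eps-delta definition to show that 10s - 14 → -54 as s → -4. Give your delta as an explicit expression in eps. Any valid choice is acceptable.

delta = eps/10

Fix eps > 0. We need delta > 0 so that 0 < |s + 4| < delta implies |(10s - 14) + 54| < eps.
|(10s - 14) + 54| = |10s + 40| = 10|s + 4|.
Thus it suffices that |s + 4| < eps/10.
Take delta = eps/10. If 0 < |s + 4| < delta then |(10s - 14) + 54| = 10|s + 4| < 10·(eps/10) = eps.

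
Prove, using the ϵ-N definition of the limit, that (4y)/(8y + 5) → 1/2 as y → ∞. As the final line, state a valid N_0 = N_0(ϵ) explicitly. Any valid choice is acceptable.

N_0 = (5/16)/ϵ

Suppose ϵ > 0. We seek N_0 > 0 such that y > N_0 implies |(4y)/(8y + 5) − (1/2)| < ϵ.
(4y)/(8y + 5) − (1/2) = (8(4y) − 4(8y + 5)) / (8(8y + 5)) = -20/(8(8y + 5)).
For y > 0 we have 8y + 5 > 8y, so |(4y)/(8y + 5) − (1/2)| = 20/(8(8y + 5)) < 20/(8·8y) = (5/16)/y.
Thus |(4y)/(8y + 5) − (1/2)| < ϵ whenever y > (5/16)/ϵ.
Take N_0 = (5/16)/ϵ. If y > N_0 then |(4y)/(8y + 5) − (1/2)| < (5/16)/y < ϵ.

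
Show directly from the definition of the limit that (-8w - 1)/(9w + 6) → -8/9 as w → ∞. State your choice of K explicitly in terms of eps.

Let eps > 0. We seek K > 0 such that w > K implies |(-8w - 1)/(9w + 6) + 8/9| < eps.
(-8w - 1)/(9w + 6) + 8/9 = (9(-8w - 1) − (-8)(9w + 6)) / (9(9w + 6)) = 39/(9(9w + 6)).
For w > 0 we have 9w + 6 > 9w, so |(-8w - 1)/(9w + 6) + 8/9| = 39/(9(9w + 6)) < 39/(9·9w) = (13/27)/w.
Thus |(-8w - 1)/(9w + 6) + 8/9| < eps whenever w > (13/27)/eps.
Take K = (13/27)/eps. If w > K then |(-8w - 1)/(9w + 6) + 8/9| < (13/27)/w < eps.

K = (13/27)/eps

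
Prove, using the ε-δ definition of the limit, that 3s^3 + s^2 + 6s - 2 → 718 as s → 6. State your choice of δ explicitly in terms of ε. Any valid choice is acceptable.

δ = min(2, ε/464)

Suppose ε > 0. We want δ > 0 such that 0 < |s − 6| < δ implies |(3s^3 + s^2 + 6s - 2) − 718| < ε.
(3s^3 + s^2 + 6s - 2) − 718 = 3s^3 + s^2 + 6s - 720 = (s − 6)(3s^2 + 19s + 120).
So |(3s^3 + s^2 + 6s - 2) − 718| = |s − 6|·|3s^2 + 19s + 120|.
Require δ ≤ 2. Then |s − 6| < 2 gives |s| < 8, and by the triangle inequality |3s^2 + 19s + 120| ≤ 3·8^2 + 19·8 + 120 = 464.
Hence |(3s^3 + s^2 + 6s - 2) − 718| ≤ 464|s − 6| < ε provided |s − 6| < ε/464.
Choosing δ = min(2, ε/464) ensures both conditions, hence |(3s^3 + s^2 + 6s - 2) − 718| < ε.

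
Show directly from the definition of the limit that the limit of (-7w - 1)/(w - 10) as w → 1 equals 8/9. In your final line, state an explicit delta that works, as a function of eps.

delta = min(9/2, (81/142)eps)

Let eps > 0. We want delta > 0 with 0 < |w − 1| < delta ⇒ |(-7w - 1)/(w - 10) − (8/9)| < eps.
Combining over a common denominator, (-7w - 1)/(w - 10) − (8/9) = [(-7w - 1)·(-9) − (-8)·(w - 10)] / [(-9)·(w - 10)] = 71(w − 1) / ((-9)(w - 10)).
So |(-7w - 1)/(w - 10) − (8/9)| = 71|w − 1| / (9·|w − 10|).
Require delta ≤ 9/2, so |w − 10| ≥ |-9| − |w − 1| > 9 − 9/2 = 9/2.
Hence |(-7w - 1)/(w - 10) − (8/9)| < 71|w − 1|/(9·(9/2)) = (142/81)|w − 1|, which is < eps once |w − 1| < (81/142)eps.
Take delta = min(9/2, (81/142)eps). Then 0 < |w − 1| < delta forces both bounds, so |(-7w - 1)/(w - 10) − (8/9)| < eps.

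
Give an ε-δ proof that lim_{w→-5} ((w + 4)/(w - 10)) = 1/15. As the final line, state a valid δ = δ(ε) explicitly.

Fix ε > 0. We want δ > 0 with 0 < |w + 5| < δ ⇒ |(w + 4)/(w - 10) − (1/15)| < ε.
Combining over a common denominator, (w + 4)/(w - 10) − (1/15) = [(w + 4)·(-15) − (-1)·(w - 10)] / [(-15)·(w - 10)] = -14(w + 5) / ((-15)(w - 10)).
So |(w + 4)/(w - 10) − (1/15)| = 14|w + 5| / (15·|w − 10|).
Require δ ≤ 15/2, so |w − 10| ≥ |-15| − |w + 5| > 15 − 15/2 = 15/2.
Hence |(w + 4)/(w - 10) − (1/15)| < 14|w + 5|/(15·(15/2)) = (28/225)|w + 5|, which is < ε once |w + 5| < (225/28)ε.
Take δ = min(15/2, (225/28)ε). Then 0 < |w + 5| < δ forces both bounds, so |(w + 4)/(w - 10) − (1/15)| < ε.

δ = min(15/2, (225/28)ε)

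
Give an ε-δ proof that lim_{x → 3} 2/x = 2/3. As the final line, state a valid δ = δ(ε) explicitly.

δ = min(3/2, (9/4)ε)

Let ε > 0 be given. We seek δ > 0 such that 0 < |x − 3| < δ implies |2/x − (2/3)| < ε.
|2/x − (2/3)| = 2·|3 − x|/(3·|x|) = 2|x − 3|/(3|x|).
Restrict δ ≤ 3/2. Then |x − 3| < 3/2 gives |x| > 3/2, so 3|x| > 9/2.
Then |2/x − (2/3)| < 2|x − 3|/(9/2), which is < ε when |x − 3| < (9/4)ε.
Take δ = min(3/2, (9/4)ε). Then 0 < |x − 3| < δ gives both |x − 3| < 3/2 and |x − 3| < (9/4)ε, so |2/x − (2/3)| < ε.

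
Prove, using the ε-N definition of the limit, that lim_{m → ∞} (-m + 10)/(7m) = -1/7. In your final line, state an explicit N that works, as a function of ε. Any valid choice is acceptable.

Let ε > 0. For m ≥ 1, |(-m + 10)/(7m) + 1/7| = |70|/(7(7m)) = 70/(7(7m)).
Since 7m ≥ 7m for m ≥ 1, this is ≤ 70/(7·7m) = (10/7)/m.
So |(-m + 10)/(7m) + 1/7| < ε whenever m > (10/7)/ε.
Take N = (10/7)/ε. If m > N then |(-m + 10)/(7m) + 1/7| ≤ (10/7)/m < ε.

N = (10/7)/ε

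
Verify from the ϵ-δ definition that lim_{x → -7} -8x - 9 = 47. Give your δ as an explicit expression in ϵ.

δ = ϵ/8

Suppose ϵ > 0. We need δ > 0 so that 0 < |x + 7| < δ implies |(-8x - 9) − 47| < ϵ.
Since (-8x - 9) − 47 = -8(x + 7), we have |(-8x - 9) − 47| = 8|x + 7|.
Thus it suffices that |x + 7| < ϵ/8.
Take δ = ϵ/8. If 0 < |x + 7| < δ then |(-8x - 9) − 47| = 8|x + 7| < 8·(ϵ/8) = ϵ.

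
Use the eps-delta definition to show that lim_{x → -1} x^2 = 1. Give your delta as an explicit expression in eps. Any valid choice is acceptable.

delta = min(2, eps/4)

Suppose eps > 0. We seek delta > 0 with 0 < |x + 1| < delta ⇒ |x^2 − 1| < eps.
Factor: x^2 − 1 = (x + 1)(x - 1), so |x^2 − 1| = |x + 1|·|x - 1|.
Restrict delta ≤ 2. Then |x + 1| < 2 gives |x| < 3, so by the triangle inequality |x - 1| ≤ 3 + 1 = 4.
Hence |x^2 − 1| ≤ 4|x + 1|, which is < eps once |x + 1| < eps/4.
Take delta = min(2, eps/4). If 0 < |x + 1| < delta then both bounds hold and |x^2 − 1| ≤ 4|x + 1| < 4·(eps/4) = eps.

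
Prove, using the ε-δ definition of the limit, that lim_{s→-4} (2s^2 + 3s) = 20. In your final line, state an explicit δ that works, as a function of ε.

δ = min(1, ε/15)

Suppose ε > 0. We want δ > 0 such that 0 < |s + 4| < δ implies |(2s^2 + 3s) − 20| < ε.
(2s^2 + 3s) − 20 = 2s^2 + 3s - 20 = (s + 4)(2s - 5).
So |(2s^2 + 3s) − 20| = |s + 4|·|2s - 5|.
Assume first that |s + 4| < 1, so |s| < 5. Then |2s - 5| ≤ 2·5 + 5 = 15.
Hence |(2s^2 + 3s) − 20| ≤ 15|s + 4| < ε provided |s + 4| < ε/15.
Take δ = min(1, ε/15). Then 0 < |s + 4| < δ gives both |s + 4| < 1 and |s + 4| < ε/15, so |(2s^2 + 3s) − 20| < ε.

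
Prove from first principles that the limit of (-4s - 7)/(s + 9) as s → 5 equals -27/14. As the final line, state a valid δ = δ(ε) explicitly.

δ = min(7, (98/29)ε)

Fix ε > 0. We want δ > 0 with 0 < |s − 5| < δ ⇒ |(-4s - 7)/(s + 9) + 27/14| < ε.
Combining over a common denominator, (-4s - 7)/(s + 9) + 27/14 = [(-4s - 7)·14 − (-27)·(s + 9)] / [14·(s + 9)] = -29(s − 5) / (14(s + 9)).
So |(-4s - 7)/(s + 9) + 27/14| = 29|s − 5| / (14·|s + 9|).
Require δ ≤ 7, so |s + 9| ≥ |14| − |s − 5| > 14 − 7 = 7.
Hence |(-4s - 7)/(s + 9) + 27/14| < 29|s − 5|/(14·7) = (29/98)|s − 5|, which is < ε once |s − 5| < (98/29)ε.
Take δ = min(7, (98/29)ε). Then 0 < |s − 5| < δ forces both bounds, so |(-4s - 7)/(s + 9) + 27/14| < ε.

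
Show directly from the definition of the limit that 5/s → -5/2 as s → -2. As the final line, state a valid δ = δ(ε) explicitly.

δ = min(1, (2/5)ε)

Fix ε > 0. We seek δ > 0 such that 0 < |s + 2| < δ implies |5/s + 5/2| < ε.
|5/s + 5/2| = 5·|-2 − s|/(2·|s|) = 5|s + 2|/(2|s|).
Restrict δ ≤ 1. Then |s + 2| < 1 gives |s| > 1, so 2|s| > 2.
Then |5/s + 5/2| < 5|s + 2|/2, which is < ε when |s + 2| < (2/5)ε.
Take δ = min(1, (2/5)ε). Then 0 < |s + 2| < δ gives both |s + 2| < 1 and |s + 2| < (2/5)ε, so |5/s + 5/2| < ε.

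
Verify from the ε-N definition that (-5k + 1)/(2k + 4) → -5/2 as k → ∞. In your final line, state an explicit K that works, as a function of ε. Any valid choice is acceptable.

Suppose ε > 0. For k ≥ 1, |(-5k + 1)/(2k + 4) + 5/2| = |22|/(2(2k + 4)) = 22/(2(2k + 4)).
Since 2k + 4 ≥ 2k for k ≥ 1, this is ≤ 22/(2·2k) = (11/2)/k.
So |(-5k + 1)/(2k + 4) + 5/2| < ε whenever k > (11/2)/ε.
Take K = (11/2)/ε. If k > K then |(-5k + 1)/(2k + 4) + 5/2| ≤ (11/2)/k < ε.

K = (11/2)/ε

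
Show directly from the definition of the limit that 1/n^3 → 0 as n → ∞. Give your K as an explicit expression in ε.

Suppose ε > 0. For n ≥ 1, |1/n^3 − 0| = 1/n^3.
1/n^3 < ε ⇔ n^3 > 1/ε ⇔ n > (1/ε)^{1/3}.
Take K = (1/ε)^{1/3}. Then n > K implies 1/n^3 < ε.

K = (1/ε)^{1/3}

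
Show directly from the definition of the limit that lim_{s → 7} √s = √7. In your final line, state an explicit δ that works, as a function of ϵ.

Fix ϵ > 0. We want δ > 0 such that 0 < |s − 7| < δ implies |√s − √7| < ϵ.
Rationalise: √s − √7 = (s − 7)/(√s + √7), so |√s − √7| = |s − 7|/(√s + √7).
Restrict δ ≤ 7 so that |s − 7| < 7 forces s > 0, and then √s + √7 > √7.
Hence |√s − √7| < |s − 7|/√7, which is < ϵ once |s − 7| < √7·ϵ.
Take δ = min(7, √7·ϵ). If 0 < |s − 7| < δ then s > 0 and |√s − √7| < |s − 7|/√7 < ϵ.

δ = min(7, √7·ϵ)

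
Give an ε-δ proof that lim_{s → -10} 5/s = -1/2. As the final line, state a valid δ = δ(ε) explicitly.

δ = min(5, 10ε)

Let ε > 0 be given. We seek δ > 0 such that 0 < |s + 10| < δ implies |5/s + 1/2| < ε.
|5/s + 1/2| = 5·|-10 − s|/(10·|s|) = 5|s + 10|/(10|s|).
Require δ ≤ 5 so that |s| > 10 − 5 = 5, hence 10|s| > 50.
Then |5/s + 1/2| < 5|s + 10|/50, which is < ε when |s + 10| < 10ε.
Take δ = min(5, 10ε). Then 0 < |s + 10| < δ gives both |s + 10| < 5 and |s + 10| < 10ε, so |5/s + 1/2| < ε.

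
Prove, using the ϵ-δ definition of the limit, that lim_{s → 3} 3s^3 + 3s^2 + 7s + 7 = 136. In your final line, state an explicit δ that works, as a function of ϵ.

Let ϵ > 0 be given. We want δ > 0 such that 0 < |s − 3| < δ implies |(3s^3 + 3s^2 + 7s + 7) − 136| < ϵ.
(3s^3 + 3s^2 + 7s + 7) − 136 = 3s^3 + 3s^2 + 7s - 129 = (s − 3)(3s^2 + 12s + 43).
So |(3s^3 + 3s^2 + 7s + 7) − 136| = |s − 3|·|3s^2 + 12s + 43|.
Assume first that |s − 3| < 1, so |s| < 4. Then |3s^2 + 12s + 43| ≤ 3·4^2 + 12·4 + 43 = 139.
Hence |(3s^3 + 3s^2 + 7s + 7) − 136| ≤ 139|s − 3| < ϵ provided |s − 3| < ϵ/139.
Choosing δ = min(1, ϵ/139) ensures both conditions, hence |(3s^3 + 3s^2 + 7s + 7) − 136| < ϵ.

δ = min(1, ϵ/139)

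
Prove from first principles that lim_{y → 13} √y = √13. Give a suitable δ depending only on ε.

Fix ε > 0. We want δ > 0 such that 0 < |y − 13| < δ implies |√y − √13| < ε.
Rationalise: √y − √13 = (y − 13)/(√y + √13), so |√y − √13| = |y − 13|/(√y + √13).
Restrict δ ≤ 13 so that |y − 13| < 13 forces y > 0, and then √y + √13 > √13.
Hence |√y − √13| < |y − 13|/√13, which is < ε once |y − 13| < √13·ε.
Take δ = min(13, √13·ε). If 0 < |y − 13| < δ then y > 0 and |√y − √13| < |y − 13|/√13 < ε.

δ = min(13, √13·ε)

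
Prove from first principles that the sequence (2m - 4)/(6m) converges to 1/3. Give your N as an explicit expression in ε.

Fix ε > 0. For m ≥ 1, |(2m - 4)/(6m) − (1/3)| = |-24|/(6(6m)) = 24/(6(6m)).
Since 6m ≥ 6m for m ≥ 1, this is ≤ 24/(6·6m) = (2/3)/m.
So |(2m - 4)/(6m) − (1/3)| < ε whenever m > (2/3)/ε.
Take N = (2/3)/ε. If m > N then |(2m - 4)/(6m) − (1/3)| ≤ (2/3)/m < ε.

N = (2/3)/ε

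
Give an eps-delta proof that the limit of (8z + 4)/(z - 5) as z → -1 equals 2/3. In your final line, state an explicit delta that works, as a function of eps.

delta = min(3, (9/22)eps)

Let eps > 0. We want delta > 0 with 0 < |z + 1| < delta ⇒ |(8z + 4)/(z - 5) − (2/3)| < eps.
Combining over a common denominator, (8z + 4)/(z - 5) − (2/3) = [(8z + 4)·(-6) − (-4)·(z - 5)] / [(-6)·(z - 5)] = -44(z + 1) / ((-6)(z - 5)).
So |(8z + 4)/(z - 5) − (2/3)| = 44|z + 1| / (6·|z − 5|).
Restrict delta ≤ 3. Then |z + 1| < 3 gives |z − 5| = |(z + 1) + (-6)| ≥ 6 − 3 = 3.
Hence |(8z + 4)/(z - 5) − (2/3)| < 44|z + 1|/(6·3) = (22/9)|z + 1|, which is < eps once |z + 1| < (9/22)eps.
Take delta = min(3, (9/22)eps). Then 0 < |z + 1| < delta forces both bounds, so |(8z + 4)/(z - 5) − (2/3)| < eps.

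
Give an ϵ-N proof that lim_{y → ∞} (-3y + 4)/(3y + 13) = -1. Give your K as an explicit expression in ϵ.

Fix ϵ > 0. We seek K > 0 such that y > K implies |(-3y + 4)/(3y + 13) + 1| < ϵ.
(-3y + 4)/(3y + 13) + 1 = (3(-3y + 4) − (-3)(3y + 13)) / (3(3y + 13)) = 51/(3(3y + 13)).
For y > 0 we have 3y + 13 > 3y, so |(-3y + 4)/(3y + 13) + 1| = 51/(3(3y + 13)) < 51/(3·3y) = (17/3)/y.
Thus |(-3y + 4)/(3y + 13) + 1| < ϵ whenever y > (17/3)/ϵ.
Take K = (17/3)/ϵ. If y > K then |(-3y + 4)/(3y + 13) + 1| < (17/3)/y < ϵ.

K = (17/3)/ϵ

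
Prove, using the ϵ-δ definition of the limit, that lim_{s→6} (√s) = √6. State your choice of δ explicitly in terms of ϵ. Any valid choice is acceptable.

Let ϵ > 0. We want δ > 0 such that 0 < |s − 6| < δ implies |√s − √6| < ϵ.
Rationalise: √s − √6 = (s − 6)/(√s + √6), so |√s − √6| = |s − 6|/(√s + √6).
Restrict δ ≤ 6 so that |s − 6| < 6 forces s > 0, and then √s + √6 > √6.
Hence |√s − √6| < |s − 6|/√6, which is < ϵ once |s − 6| < √6·ϵ.
Take δ = min(6, √6·ϵ). If 0 < |s − 6| < δ then s > 0 and |√s − √6| < |s − 6|/√6 < ϵ.

δ = min(6, √6·ϵ)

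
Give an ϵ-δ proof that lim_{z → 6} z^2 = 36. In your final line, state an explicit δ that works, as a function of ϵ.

δ = min(2, ϵ/14)

Let ϵ > 0 be given. We seek δ > 0 with 0 < |z − 6| < δ ⇒ |z^2 − 36| < ϵ.
Factor: z^2 − 36 = (z − 6)(z + 6), so |z^2 − 36| = |z − 6|·|z + 6|.
Impose δ ≤ 2 so that |z| < 8; then |z + 6| ≤ 14.
Hence |z^2 − 36| ≤ 14|z − 6|, which is < ϵ once |z − 6| < ϵ/14.
Take δ = min(2, ϵ/14). If 0 < |z − 6| < δ then both bounds hold and |z^2 − 36| ≤ 14|z − 6| < 14·(ϵ/14) = ϵ.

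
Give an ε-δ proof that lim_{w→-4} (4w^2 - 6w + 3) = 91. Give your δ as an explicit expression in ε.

δ = min(1, ε/42)

Let ε > 0 be given. We want δ > 0 such that 0 < |w + 4| < δ implies |(4w^2 - 6w + 3) − 91| < ε.
(4w^2 - 6w + 3) − 91 = 4w^2 - 6w - 88 = (w + 4)(4w - 22).
So |(4w^2 - 6w + 3) − 91| = |w + 4|·|4w - 22|.
Assume first that |w + 4| < 1, so |w| < 5. Then |4w - 22| ≤ 4·5 + 22 = 42.
Hence |(4w^2 - 6w + 3) − 91| ≤ 42|w + 4| < ε provided |w + 4| < ε/42.
Choosing δ = min(1, ε/42) ensures both conditions, hence |(4w^2 - 6w + 3) − 91| < ε.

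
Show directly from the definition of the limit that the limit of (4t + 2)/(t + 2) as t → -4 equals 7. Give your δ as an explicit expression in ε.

δ = min(1, (1/3)ε)

Suppose ε > 0. We want δ > 0 with 0 < |t + 4| < δ ⇒ |(4t + 2)/(t + 2) − 7| < ε.
Combining over a common denominator, (4t + 2)/(t + 2) − 7 = [(4t + 2)·(-2) − (-14)·(t + 2)] / [(-2)·(t + 2)] = 6(t + 4) / ((-2)(t + 2)).
So |(4t + 2)/(t + 2) − 7| = 6|t + 4| / (2·|t + 2|).
Require δ ≤ 1, so |t + 2| ≥ |-2| − |t + 4| > 2 − 1 = 1.
Hence |(4t + 2)/(t + 2) − 7| < 6|t + 4|/(2·1) = 3|t + 4|, which is < ε once |t + 4| < (1/3)ε.
Take δ = min(1, (1/3)ε). Then 0 < |t + 4| < δ forces both bounds, so |(4t + 2)/(t + 2) − 7| < ε.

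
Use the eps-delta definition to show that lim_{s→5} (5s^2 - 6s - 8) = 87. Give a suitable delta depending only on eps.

delta = min(2, eps/54)

Fix eps > 0. We want delta > 0 such that 0 < |s − 5| < delta implies |(5s^2 - 6s - 8) − 87| < eps.
(5s^2 - 6s - 8) − 87 = 5s^2 - 6s - 95 = (s − 5)(5s + 19).
So |(5s^2 - 6s - 8) − 87| = |s − 5|·|5s + 19|.
Require delta ≤ 2. Then |s − 5| < 2 gives |s| < 7, and by the triangle inequality |5s + 19| ≤ 5·7 + 19 = 54.
Hence |(5s^2 - 6s - 8) − 87| ≤ 54|s − 5| < eps provided |s − 5| < eps/54.
Take delta = min(2, eps/54). Then 0 < |s − 5| < delta gives both |s − 5| < 2 and |s − 5| < eps/54, so |(5s^2 - 6s - 8) − 87| < eps.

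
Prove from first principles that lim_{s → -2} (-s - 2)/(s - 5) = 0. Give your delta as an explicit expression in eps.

Let eps > 0. We want delta > 0 with 0 < |s + 2| < delta ⇒ |(-s - 2)/(s - 5) − 0| < eps.
Combining over a common denominator, (-s - 2)/(s - 5) − 0 = [(-s - 2)·(-7) − 0·(s - 5)] / [(-7)·(s - 5)] = 7(s + 2) / ((-7)(s - 5)).
So |(-s - 2)/(s - 5) − 0| = 7|s + 2| / (7·|s − 5|).
Restrict delta ≤ 7/2. Then |s + 2| < 7/2 gives |s − 5| = |(s + 2) + (-7)| ≥ 7 − 7/2 = 7/2.
Hence |(-s - 2)/(s - 5) − 0| < 7|s + 2|/(7·(7/2)) = (2/7)|s + 2|, which is < eps once |s + 2| < (7/2)eps.
Take delta = min(7/2, (7/2)eps). Then 0 < |s + 2| < delta forces both bounds, so |(-s - 2)/(s - 5) − 0| < eps.

delta = min(7/2, (7/2)eps)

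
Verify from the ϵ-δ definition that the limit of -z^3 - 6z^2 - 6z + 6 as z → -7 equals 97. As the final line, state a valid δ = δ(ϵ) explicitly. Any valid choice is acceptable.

Let ϵ > 0. We want δ > 0 such that 0 < |z + 7| < δ implies |(-z^3 - 6z^2 - 6z + 6) − 97| < ϵ.
(-z^3 - 6z^2 - 6z + 6) − 97 = -z^3 - 6z^2 - 6z - 91 = (z + 7)(-z^2 + z - 13).
So |(-z^3 - 6z^2 - 6z + 6) − 97| = |z + 7|·|-z^2 + z - 13|.
Require δ ≤ 1. Then |z + 7| < 1 gives |z| < 8, and by the triangle inequality |-z^2 + z - 13| ≤ 8^2 + 8 + 13 = 85.
Hence |(-z^3 - 6z^2 - 6z + 6) − 97| ≤ 85|z + 7| < ϵ provided |z + 7| < ϵ/85.
Take δ = min(1, ϵ/85). Then 0 < |z + 7| < δ gives both |z + 7| < 1 and |z + 7| < ϵ/85, so |(-z^3 - 6z^2 - 6z + 6) − 97| < ϵ.

δ = min(1, ϵ/85)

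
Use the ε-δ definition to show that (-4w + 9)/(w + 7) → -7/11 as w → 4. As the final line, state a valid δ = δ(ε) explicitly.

δ = min(11/2, (121/74)ε)

Suppose ε > 0. We want δ > 0 with 0 < |w − 4| < δ ⇒ |(-4w + 9)/(w + 7) + 7/11| < ε.
Combining over a common denominator, (-4w + 9)/(w + 7) + 7/11 = [(-4w + 9)·11 − (-7)·(w + 7)] / [11·(w + 7)] = -37(w − 4) / (11(w + 7)).
So |(-4w + 9)/(w + 7) + 7/11| = 37|w − 4| / (11·|w + 7|).
Require δ ≤ 11/2, so |w + 7| ≥ |11| − |w − 4| > 11 − 11/2 = 11/2.
Hence |(-4w + 9)/(w + 7) + 7/11| < 37|w − 4|/(11·(11/2)) = (74/121)|w − 4|, which is < ε once |w − 4| < (121/74)ε.
Take δ = min(11/2, (121/74)ε). Then 0 < |w − 4| < δ forces both bounds, so |(-4w + 9)/(w + 7) + 7/11| < ε.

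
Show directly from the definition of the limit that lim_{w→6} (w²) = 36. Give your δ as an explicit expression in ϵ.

Let ϵ > 0. We seek δ > 0 with 0 < |w − 6| < δ ⇒ |w² − 36| < ϵ.
Factor: w² − 36 = (w − 6)(w + 6), so |w² − 36| = |w − 6|·|w + 6|.
Impose δ ≤ 1 so that |w| < 7; then |w + 6| ≤ 13.
Hence |w² − 36| ≤ 13|w − 6|, which is < ϵ once |w − 6| < ϵ/13.
Take δ = min(1, ϵ/13). If 0 < |w − 6| < δ then both bounds hold and |w² − 36| ≤ 13|w − 6| < 13·(ϵ/13) = ϵ.

δ = min(1, ϵ/13)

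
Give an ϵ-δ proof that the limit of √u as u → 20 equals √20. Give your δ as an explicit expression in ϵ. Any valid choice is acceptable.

Let ϵ > 0 be given. We want δ > 0 such that 0 < |u − 20| < δ implies |√u − √20| < ϵ.
Multiplying by the conjugate, |√u − √20| = |u − 20|/(√u + √20).
Restrict δ ≤ 20 so that |u − 20| < 20 forces u > 0, and then √u + √20 > √20.
Hence |√u − √20| < |u − 20|/√20, which is < ϵ once |u − 20| < √20·ϵ.
Take δ = min(20, √20·ϵ). If 0 < |u − 20| < δ then u > 0 and |√u − √20| < |u − 20|/√20 < ϵ.

δ = min(20, √20·ϵ)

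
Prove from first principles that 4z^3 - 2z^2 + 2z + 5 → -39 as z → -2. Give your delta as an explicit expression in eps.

delta = min(1, eps/88)

Fix eps > 0. We want delta > 0 such that 0 < |z + 2| < delta implies |(4z^3 - 2z^2 + 2z + 5) + 39| < eps.
(4z^3 - 2z^2 + 2z + 5) + 39 = 4z^3 - 2z^2 + 2z + 44 = (z + 2)(4z^2 - 10z + 22).
So |(4z^3 - 2z^2 + 2z + 5) + 39| = |z + 2|·|4z^2 - 10z + 22|.
Assume first that |z + 2| < 1, so |z| < 3. Then |4z^2 - 10z + 22| ≤ 4·3^2 + 10·3 + 22 = 88.
Hence |(4z^3 - 2z^2 + 2z + 5) + 39| ≤ 88|z + 2| < eps provided |z + 2| < eps/88.
Take delta = min(1, eps/88). Then 0 < |z + 2| < delta gives both |z + 2| < 1 and |z + 2| < eps/88, so |(4z^3 - 2z^2 + 2z + 5) + 39| < eps.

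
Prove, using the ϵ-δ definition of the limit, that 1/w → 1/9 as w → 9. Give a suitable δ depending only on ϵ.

Fix ϵ > 0. We seek δ > 0 such that 0 < |w − 9| < δ implies |1/w − (1/9)| < ϵ.
|1/w − (1/9)| = |9 − w|/(9·|w|) = |w − 9|/(9|w|).
Restrict δ ≤ 9/2. Then |w − 9| < 9/2 gives |w| > 9/2, so 9|w| > 81/2.
Then |1/w − (1/9)| < |w − 9|/(81/2), which is < ϵ when |w − 9| < (81/2)ϵ.
Take δ = min(9/2, (81/2)ϵ). Then 0 < |w − 9| < δ gives both |w − 9| < 9/2 and |w − 9| < (81/2)ϵ, so |1/w − (1/9)| < ϵ.

δ = min(9/2, (81/2)ϵ)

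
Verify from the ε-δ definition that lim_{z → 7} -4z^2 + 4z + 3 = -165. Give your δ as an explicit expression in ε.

δ = min(1, ε/56)

Let ε > 0 be given. We want δ > 0 such that 0 < |z − 7| < δ implies |(-4z^2 + 4z + 3) + 165| < ε.
(-4z^2 + 4z + 3) + 165 = -4z^2 + 4z + 168 = (z − 7)(-4z - 24).
So |(-4z^2 + 4z + 3) + 165| = |z − 7|·|-4z - 24|.
Assume first that |z − 7| < 1, so |z| < 8. Then |-4z - 24| ≤ 4·8 + 24 = 56.
Hence |(-4z^2 + 4z + 3) + 165| ≤ 56|z − 7| < ε provided |z − 7| < ε/56.
Take δ = min(1, ε/56). Then 0 < |z − 7| < δ gives both |z − 7| < 1 and |z − 7| < ε/56, so |(-4z^2 + 4z + 3) + 165| < ε.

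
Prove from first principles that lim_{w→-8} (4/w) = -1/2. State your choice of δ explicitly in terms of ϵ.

δ = min(4, 8ϵ)

Fix ϵ > 0. We seek δ > 0 such that 0 < |w + 8| < δ implies |4/w + 1/2| < ϵ.
|4/w + 1/2| = 4·|-8 − w|/(8·|w|) = 4|w + 8|/(8|w|).
Require δ ≤ 4 so that |w| > 8 − 4 = 4, hence 8|w| > 32.
Then |4/w + 1/2| < 4|w + 8|/32, which is < ϵ when |w + 8| < 8ϵ.
Take δ = min(4, 8ϵ). Then 0 < |w + 8| < δ gives both |w + 8| < 4 and |w + 8| < 8ϵ, so |4/w + 1/2| < ϵ.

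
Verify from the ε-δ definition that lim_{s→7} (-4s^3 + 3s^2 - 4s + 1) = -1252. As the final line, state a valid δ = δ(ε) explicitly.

δ = min(2, ε/728)

Let ε > 0. We want δ > 0 such that 0 < |s − 7| < δ implies |(-4s^3 + 3s^2 - 4s + 1) + 1252| < ε.
(-4s^3 + 3s^2 - 4s + 1) + 1252 = -4s^3 + 3s^2 - 4s + 1253 = (s − 7)(-4s^2 - 25s - 179).
So |(-4s^3 + 3s^2 - 4s + 1) + 1252| = |s − 7|·|-4s^2 - 25s - 179|.
Assume first that |s − 7| < 2, so |s| < 9. Then |-4s^2 - 25s - 179| ≤ 4·9^2 + 25·9 + 179 = 728.
Hence |(-4s^3 + 3s^2 - 4s + 1) + 1252| ≤ 728|s − 7| < ε provided |s − 7| < ε/728.
Choosing δ = min(2, ε/728) ensures both conditions, hence |(-4s^3 + 3s^2 - 4s + 1) + 1252| < ε.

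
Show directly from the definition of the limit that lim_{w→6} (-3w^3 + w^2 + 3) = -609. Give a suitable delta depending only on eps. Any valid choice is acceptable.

delta = min(1, eps/368)

Fix eps > 0. We want delta > 0 such that 0 < |w − 6| < delta implies |(-3w^3 + w^2 + 3) + 609| < eps.
(-3w^3 + w^2 + 3) + 609 = -3w^3 + w^2 + 612 = (w − 6)(-3w^2 - 17w - 102).
So |(-3w^3 + w^2 + 3) + 609| = |w − 6|·|-3w^2 - 17w - 102|.
Assume first that |w − 6| < 1, so |w| < 7. Then |-3w^2 - 17w - 102| ≤ 3·7^2 + 17·7 + 102 = 368.
Hence |(-3w^3 + w^2 + 3) + 609| ≤ 368|w − 6| < eps provided |w − 6| < eps/368.
Take delta = min(1, eps/368). Then 0 < |w − 6| < delta gives both |w − 6| < 1 and |w − 6| < eps/368, so |(-3w^3 + w^2 + 3) + 609| < eps.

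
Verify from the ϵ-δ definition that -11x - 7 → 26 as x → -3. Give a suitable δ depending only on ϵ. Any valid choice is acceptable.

δ = ϵ/11

Let ϵ > 0 be given. We need δ > 0 so that 0 < |x + 3| < δ implies |(-11x - 7) − 26| < ϵ.
|(-11x - 7) − 26| = |-11x - 33| = 11|x + 3|.
So 11|x + 3| < ϵ exactly when |x + 3| < ϵ/11.
Choosing δ = ϵ/11 gives |(-11x - 7) − 26| = 11|x + 3| < ϵ whenever |x + 3| < δ.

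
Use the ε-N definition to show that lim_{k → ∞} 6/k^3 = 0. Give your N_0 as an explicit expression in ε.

N_0 = (6/ε)^{1/3}

Let ε > 0 be given. For k ≥ 1, |6/k^3 − 0| = 6/k^3.
6/k^3 < ε ⇔ k^3 > 6/ε ⇔ k > (6/ε)^{1/3}.
Take N_0 = (6/ε)^{1/3}. Then k > N_0 implies 6/k^3 < ε.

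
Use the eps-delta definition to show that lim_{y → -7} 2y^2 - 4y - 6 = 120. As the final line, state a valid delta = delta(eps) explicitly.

Fix eps > 0. We want delta > 0 such that 0 < |y + 7| < delta implies |(2y^2 - 4y - 6) − 120| < eps.
(2y^2 - 4y - 6) − 120 = 2y^2 - 4y - 126 = (y + 7)(2y - 18).
So |(2y^2 - 4y - 6) − 120| = |y + 7|·|2y - 18|.
Require delta ≤ 1. Then |y + 7| < 1 gives |y| < 8, and by the triangle inequality |2y - 18| ≤ 2·8 + 18 = 34.
Hence |(2y^2 - 4y - 6) − 120| ≤ 34|y + 7| < eps provided |y + 7| < eps/34.
Choosing delta = min(1, eps/34) ensures both conditions, hence |(2y^2 - 4y - 6) − 120| < eps.

delta = min(1, eps/34)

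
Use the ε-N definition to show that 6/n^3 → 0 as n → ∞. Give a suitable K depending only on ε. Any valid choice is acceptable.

K = (6/ε)^{1/3}

Suppose ε > 0. For n ≥ 1, |6/n^3 − 0| = 6/n^3.
6/n^3 < ε ⇔ n^3 > 6/ε ⇔ n > (6/ε)^{1/3}.
Take K = (6/ε)^{1/3}. Then n > K implies 6/n^3 < ε.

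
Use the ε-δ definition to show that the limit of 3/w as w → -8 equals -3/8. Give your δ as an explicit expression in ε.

δ = min(4, (32/3)ε)

Fix ε > 0. We seek δ > 0 such that 0 < |w + 8| < δ implies |3/w + 3/8| < ε.
|3/w + 3/8| = 3·|-8 − w|/(8·|w|) = 3|w + 8|/(8|w|).
Restrict δ ≤ 4. Then |w + 8| < 4 gives |w| > 4, so 8|w| > 32.
Then |3/w + 3/8| < 3|w + 8|/32, which is < ε when |w + 8| < (32/3)ε.
Take δ = min(4, (32/3)ε). Then 0 < |w + 8| < δ gives both |w + 8| < 4 and |w + 8| < (32/3)ε, so |3/w + 3/8| < ε.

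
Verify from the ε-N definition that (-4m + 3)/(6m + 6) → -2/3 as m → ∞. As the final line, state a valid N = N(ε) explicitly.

Let ε > 0 be given. For m ≥ 1, |(-4m + 3)/(6m + 6) + 2/3| = |42|/(6(6m + 6)) = 42/(6(6m + 6)).
Since 6m + 6 ≥ 6m for m ≥ 1, this is ≤ 42/(6·6m) = (7/6)/m.
So |(-4m + 3)/(6m + 6) + 2/3| < ε whenever m > (7/6)/ε.
Take N = (7/6)/ε. If m > N then |(-4m + 3)/(6m + 6) + 2/3| ≤ (7/6)/m < ε.

N = (7/6)/ε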